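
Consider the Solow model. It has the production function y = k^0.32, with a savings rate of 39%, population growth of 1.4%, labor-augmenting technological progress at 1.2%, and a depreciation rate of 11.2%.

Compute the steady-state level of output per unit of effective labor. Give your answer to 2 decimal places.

y* = 1.63

Steady state requires s·f(k) = (n + g + δ)·k, i.e. s·k^α = (n + g + δ)·k.
Dividing both sides by k: k^(1−α) = s / (n + g + δ).
k^0.68 = 0.39 / (0.014 + 0.012 + 0.112) = 0.39 / 0.138 = 2.8261
k* = 2.8261^(1/0.68) ≈ 4.6080
y* = (k*)^α = 4.6080^0.32 ≈ 1.6305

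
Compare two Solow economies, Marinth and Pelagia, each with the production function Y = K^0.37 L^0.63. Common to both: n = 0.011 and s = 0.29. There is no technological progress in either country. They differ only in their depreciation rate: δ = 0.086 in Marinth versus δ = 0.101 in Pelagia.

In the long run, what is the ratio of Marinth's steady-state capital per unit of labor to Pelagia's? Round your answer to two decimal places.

Steady-state k* = [s/(n + δ)]^(1/(1−α)), so the ratio is [ (s_M/(n + δ)_M) / (s_P/(n + δ)_P) ]^1.5873.
s_M/(n + δ)_M = 0.29/0.097 = 2.9897; s_P/(n + δ)_P = 0.29/0.112 = 2.5893.
Ratio = (2.9897/2.5893)^1.5873 = 1.1546^1.5873 ≈ 1.2563

ratio ≈ 1.26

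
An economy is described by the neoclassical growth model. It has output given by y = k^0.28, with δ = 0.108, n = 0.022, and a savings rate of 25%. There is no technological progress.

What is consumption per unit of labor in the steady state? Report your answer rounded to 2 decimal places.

At the steady state, Δk = 0, so s·k^α = (n + δ)·k.
Dividing both sides by k: k^(1−α) = s / (n + δ).
k^0.72 = 0.25 / (0.022 + 0.108) = 0.25 / 0.130 = 1.9231
k* = 1.9231^(1/0.72) ≈ 2.4800
y* = (k*)^α = 2.4800^0.28 ≈ 1.2896
c* = (1 − s)·y* = (1 − 0.25) × 1.2896 ≈ 0.9672

c* = 0.97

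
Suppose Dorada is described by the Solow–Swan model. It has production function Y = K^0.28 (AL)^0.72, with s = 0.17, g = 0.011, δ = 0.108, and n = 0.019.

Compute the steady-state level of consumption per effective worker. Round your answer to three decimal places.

In steady state, investment equals break-even investment: s·k^α = (n + g + δ)·k.
Dividing both sides by k: k^(1−α) = s / (n + g + δ).
k^0.72 = 0.17 / (0.019 + 0.011 + 0.108) = 0.17 / 0.138 = 1.2319
k* = 1.2319^(1/0.72) ≈ 1.3360
y* = (k*)^α = 1.3360^0.28 ≈ 1.0845
c* = (1 − s)·y* = (1 − 0.17) × 1.0845 ≈ 0.9001

c* = 0.900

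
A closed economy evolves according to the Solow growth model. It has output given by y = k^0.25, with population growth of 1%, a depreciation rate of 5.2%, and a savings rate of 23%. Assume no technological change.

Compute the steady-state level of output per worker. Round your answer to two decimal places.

y* = 1.55

At the steady state, Δk = 0, so s·k^α = (n + δ)·k.
Rearranging, k^(1−α) = s / (n + δ).
k^0.75 = 0.23 / (0.010 + 0.052) = 0.23 / 0.062 = 3.7097
k* = 3.7097^(1/0.75) ≈ 5.7427
y* = (k*)^α = 5.7427^0.25 ≈ 1.5480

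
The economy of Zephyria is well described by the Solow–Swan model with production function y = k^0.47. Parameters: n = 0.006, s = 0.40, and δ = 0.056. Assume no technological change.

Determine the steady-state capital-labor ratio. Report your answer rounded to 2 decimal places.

k* = 33.70

In steady state, investment equals break-even investment: s·k^α = (n + δ)·k.
Rearranging, k^(1−α) = s / (n + δ).
k^0.53 = 0.40 / (0.006 + 0.056) = 0.40 / 0.062 = 6.4516
k* = 6.4516^(1/0.53) ≈ 33.7035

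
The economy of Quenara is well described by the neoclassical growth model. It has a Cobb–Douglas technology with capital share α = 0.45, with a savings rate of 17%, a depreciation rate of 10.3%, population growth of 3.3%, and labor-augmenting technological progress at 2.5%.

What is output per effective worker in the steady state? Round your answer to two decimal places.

In steady state, investment equals break-even investment: s·k^α = (n + g + δ)·k.
Rearranging, k^(1−α) = s / (n + g + δ).
k^0.55 = 0.17 / (0.033 + 0.025 + 0.103) = 0.17 / 0.161 = 1.0559
k* = 1.0559^(1/0.55) ≈ 1.1040
y* = (k*)^α = 1.1040^0.45 ≈ 1.0455

y* = 1.05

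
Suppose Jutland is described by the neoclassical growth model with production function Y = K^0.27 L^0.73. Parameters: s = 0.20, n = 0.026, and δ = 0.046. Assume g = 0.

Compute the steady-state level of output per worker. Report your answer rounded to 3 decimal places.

Steady state requires s·f(k) = (n + δ)·k, i.e. s·k^α = (n + δ)·k.
Rearranging, k^(1−α) = s / (n + δ).
k^0.73 = 0.20 / (0.026 + 0.046) = 0.20 / 0.072 = 2.7778
k* = 2.7778^(1/0.73) ≈ 4.0533
y* = (k*)^α = 4.0533^0.27 ≈ 1.4592

y* = 1.459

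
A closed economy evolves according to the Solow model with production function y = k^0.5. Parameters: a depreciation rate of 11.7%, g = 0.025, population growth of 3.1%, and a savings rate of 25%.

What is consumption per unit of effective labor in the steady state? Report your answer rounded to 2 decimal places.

In steady state, investment equals break-even investment: s·k^α = (n + g + δ)·k.
Rearranging, k^(1−α) = s / (n + g + δ).
k^0.5 = 0.25 / (0.031 + 0.025 + 0.117) = 0.25 / 0.173 = 1.4451
k* = 1.4451^(1/0.5) ≈ 2.0883
y* = (k*)^α = 2.0883^0.5 ≈ 1.4451
c* = (1 − s)·y* = (1 − 0.25) × 1.4451 ≈ 1.0838

c* = 1.08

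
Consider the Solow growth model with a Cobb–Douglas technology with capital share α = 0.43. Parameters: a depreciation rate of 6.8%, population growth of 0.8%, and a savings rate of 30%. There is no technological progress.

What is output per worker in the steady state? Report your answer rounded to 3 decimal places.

At the steady state, Δk = 0, so s·k^α = (n + δ)·k.
Rearranging, k^(1−α) = s / (n + δ).
k^0.57 = 0.30 / (0.008 + 0.068) = 0.30 / 0.076 = 3.9474
k* = 3.9474^(1/0.57) ≈ 11.1214
y* = (k*)^α = 11.1214^0.43 ≈ 2.8174

y* = 2.817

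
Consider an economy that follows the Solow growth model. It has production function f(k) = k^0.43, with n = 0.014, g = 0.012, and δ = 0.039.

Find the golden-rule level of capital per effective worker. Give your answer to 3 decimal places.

The golden rule sets f'(k) = n + g + δ, i.e. α·k^(α−1) = n + g + δ.
So k^(1−α) = α / (n + g + δ) = 0.43 / 0.065 = 6.6154.
k_gold = 6.6154^(1/0.57) ≈ 27.5152

k_gold ≈ 27.515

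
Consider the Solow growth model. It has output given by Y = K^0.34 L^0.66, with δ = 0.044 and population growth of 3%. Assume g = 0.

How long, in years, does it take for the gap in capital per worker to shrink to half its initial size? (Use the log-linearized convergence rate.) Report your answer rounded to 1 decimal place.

half-life ≈ 14.2 years

Near the steady state the convergence rate is λ = (1 − α)(n + δ).
λ = (1 − 0.34) × 0.074 = 0.66 × 0.074 = 0.04884
Half-life = ln 2 / λ = 0.6931 / 0.04884 ≈ 14.19 years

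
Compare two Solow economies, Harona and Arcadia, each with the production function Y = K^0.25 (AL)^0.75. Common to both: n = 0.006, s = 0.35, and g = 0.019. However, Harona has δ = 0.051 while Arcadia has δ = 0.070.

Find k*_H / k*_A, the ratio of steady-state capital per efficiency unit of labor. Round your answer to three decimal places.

k*_H / k*_A ≈ 1.347

Steady-state k* = [s/(n + g + δ)]^(1/(1−α)), so the ratio is [ (s_H/(n + g + δ)_H) / (s_A/(n + g + δ)_A) ]^1.3333.
s_H/(n + g + δ)_H = 0.35/0.076 = 4.6053; s_A/(n + g + δ)_A = 0.35/0.095 = 3.6842.
Ratio = (4.6053/3.6842)^1.3333 = 1.2500^1.3333 ≈ 1.3465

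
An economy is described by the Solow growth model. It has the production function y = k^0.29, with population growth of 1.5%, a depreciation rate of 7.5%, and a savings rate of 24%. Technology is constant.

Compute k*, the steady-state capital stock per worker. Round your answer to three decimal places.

k* = 3.981

In steady state, investment equals break-even investment: s·k^α = (n + δ)·k.
Dividing both sides by k: k^(1−α) = s / (n + δ).
k^0.71 = 0.24 / (0.015 + 0.075) = 0.24 / 0.090 = 2.6667
k* = 2.6667^(1/0.71) ≈ 3.9807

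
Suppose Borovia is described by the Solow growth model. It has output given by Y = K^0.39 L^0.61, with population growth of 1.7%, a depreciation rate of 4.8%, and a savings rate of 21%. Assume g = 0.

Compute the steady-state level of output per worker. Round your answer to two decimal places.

y* ≈ 2.12

Steady state requires s·f(k) = (n + δ)·k, i.e. s·k^α = (n + δ)·k.
Dividing both sides by k: k^(1−α) = s / (n + δ).
k^0.61 = 0.21 / (0.017 + 0.048) = 0.21 / 0.065 = 3.2308
k* = 3.2308^(1/0.61) ≈ 6.8381
y* = (k*)^α = 6.8381^0.39 ≈ 2.1165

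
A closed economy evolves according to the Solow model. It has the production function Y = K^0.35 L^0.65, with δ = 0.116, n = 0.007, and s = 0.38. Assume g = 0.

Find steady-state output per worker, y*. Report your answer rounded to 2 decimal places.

Steady state requires s·f(k) = (n + δ)·k, i.e. s·k^α = (n + δ)·k.
Dividing both sides by k: k^(1−α) = s / (n + δ).
k^0.65 = 0.38 / (0.007 + 0.116) = 0.38 / 0.123 = 3.0894
k* = 3.0894^(1/0.65) ≈ 5.6709
y* = (k*)^α = 5.6709^0.35 ≈ 1.8356

y* ≈ 1.84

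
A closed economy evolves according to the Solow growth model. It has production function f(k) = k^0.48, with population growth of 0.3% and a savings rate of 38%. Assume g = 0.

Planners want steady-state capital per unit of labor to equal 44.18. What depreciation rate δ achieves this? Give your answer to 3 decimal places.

At the steady state, Δk = 0, so s·k^α = (n + δ)·k.
So s / (n + δ) = (k*)^(1−α) = 44.18^0.52 = 7.1700.
Therefore n + δ = s / 7.1700 = 0.38 / 7.1700 = 0.0530, so δ = 0.0530 − 0.003 = 0.0500.

δ ≈ 0.050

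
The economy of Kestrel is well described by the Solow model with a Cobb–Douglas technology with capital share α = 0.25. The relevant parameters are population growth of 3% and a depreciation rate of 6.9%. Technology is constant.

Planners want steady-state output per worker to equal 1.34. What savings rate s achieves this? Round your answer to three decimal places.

s ≈ 0.238

At the steady state, Δk = 0, so s·k^α = (n + δ)·k.
Since y* = [s/(n + δ)]^(α/(1−α)), we have s/(n + δ) = (y*)^((1−α)/α) = 1.34^3 = 2.4061.
Therefore s = 2.4061 × (n + δ) = 2.4061 × 0.099 = 0.2382.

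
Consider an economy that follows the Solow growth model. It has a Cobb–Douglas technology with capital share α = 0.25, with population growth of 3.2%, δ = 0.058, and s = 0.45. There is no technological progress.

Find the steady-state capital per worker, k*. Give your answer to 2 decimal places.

k* ≈ 8.55

Steady state requires s·f(k) = (n + δ)·k, i.e. s·k^α = (n + δ)·k.
Dividing both sides by k: k^(1−α) = s / (n + δ).
k^0.75 = 0.45 / (0.032 + 0.058) = 0.45 / 0.090 = 5.0000
k* = 5.0000^(1/0.75) ≈ 8.5499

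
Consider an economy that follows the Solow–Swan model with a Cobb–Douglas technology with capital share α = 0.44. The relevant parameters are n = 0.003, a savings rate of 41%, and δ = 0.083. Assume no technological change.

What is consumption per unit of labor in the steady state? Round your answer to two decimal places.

c* ≈ 2.01

At the steady state, Δk = 0, so s·k^α = (n + δ)·k.
Dividing both sides by k: k^(1−α) = s / (n + δ).
k^0.56 = 0.41 / (0.003 + 0.083) = 0.41 / 0.086 = 4.7674
k* = 4.7674^(1/0.56) ≈ 16.2636
y* = (k*)^α = 16.2636^0.44 ≈ 3.4114
c* = (1 − s)·y* = (1 − 0.41) × 3.4114 ≈ 2.0127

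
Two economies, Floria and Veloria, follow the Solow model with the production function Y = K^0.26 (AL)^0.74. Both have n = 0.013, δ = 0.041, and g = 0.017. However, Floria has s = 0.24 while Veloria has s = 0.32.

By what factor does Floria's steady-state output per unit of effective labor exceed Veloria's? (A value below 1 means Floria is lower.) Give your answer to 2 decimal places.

Steady-state y* = [s/(n + g + δ)]^(α/(1−α)), so the ratio is [ (s_F/(n + g + δ)_F) / (s_V/(n + g + δ)_V) ]^0.3514.
s_F/(n + g + δ)_F = 0.24/0.071 = 3.3803; s_V/(n + g + δ)_V = 0.32/0.071 = 4.5070.
Ratio = (3.3803/4.5070)^0.3514 = 0.7500^0.3514 ≈ 0.9039

y*_F / y*_V ≈ 0.90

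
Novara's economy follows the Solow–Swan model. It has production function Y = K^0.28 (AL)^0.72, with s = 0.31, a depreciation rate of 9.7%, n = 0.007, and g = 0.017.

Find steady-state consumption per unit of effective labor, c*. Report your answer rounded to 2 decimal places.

At the steady state, Δk = 0, so s·k^α = (n + g + δ)·k.
Dividing both sides by k: k^(1−α) = s / (n + g + δ).
k^0.72 = 0.31 / (0.007 + 0.017 + 0.097) = 0.31 / 0.121 = 2.5620
k* = 2.5620^(1/0.72) ≈ 3.6938
y* = (k*)^α = 3.6938^0.28 ≈ 1.4418
c* = (1 − s)·y* = (1 − 0.31) × 1.4418 ≈ 0.9948

c* ≈ 0.99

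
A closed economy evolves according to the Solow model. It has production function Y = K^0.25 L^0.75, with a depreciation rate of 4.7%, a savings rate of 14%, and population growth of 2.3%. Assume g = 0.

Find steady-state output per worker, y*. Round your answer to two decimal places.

y* = 1.26

At the steady state, Δk = 0, so s·k^α = (n + δ)·k.
Dividing both sides by k: k^(1−α) = s / (n + δ).
k^0.75 = 0.14 / (0.023 + 0.047) = 0.14 / 0.070 = 2.0000
k* = 2.0000^(1/0.75) ≈ 2.5198
y* = (k*)^α = 2.5198^0.25 ≈ 1.2599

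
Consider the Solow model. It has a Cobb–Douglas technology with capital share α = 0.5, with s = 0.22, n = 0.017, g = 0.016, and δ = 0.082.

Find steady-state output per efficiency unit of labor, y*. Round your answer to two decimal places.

In steady state, investment equals break-even investment: s·k^α = (n + g + δ)·k.
Rearranging, k^(1−α) = s / (n + g + δ).
k^0.5 = 0.22 / (0.017 + 0.016 + 0.082) = 0.22 / 0.115 = 1.9130
k* = 1.9130^(1/0.5) ≈ 3.6596
y* = (k*)^α = 3.6596^0.5 ≈ 1.9130

y* ≈ 1.91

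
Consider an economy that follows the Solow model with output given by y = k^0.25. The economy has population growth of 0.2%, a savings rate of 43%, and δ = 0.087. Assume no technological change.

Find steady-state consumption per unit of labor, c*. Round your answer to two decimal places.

c* = 0.96

In steady state, investment equals break-even investment: s·k^α = (n + δ)·k.
Dividing both sides by k: k^(1−α) = s / (n + δ).
k^0.75 = 0.43 / (0.002 + 0.087) = 0.43 / 0.089 = 4.8315
k* = 4.8315^(1/0.75) ≈ 8.1679
y* = (k*)^α = 8.1679^0.25 ≈ 1.6905
c* = (1 − s)·y* = (1 − 0.43) × 1.6905 ≈ 0.9636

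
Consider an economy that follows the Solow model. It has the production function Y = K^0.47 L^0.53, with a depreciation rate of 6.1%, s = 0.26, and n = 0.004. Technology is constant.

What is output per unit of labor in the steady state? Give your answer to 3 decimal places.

y* ≈ 3.419

At the steady state, Δk = 0, so s·k^α = (n + δ)·k.
Rearranging, k^(1−α) = s / (n + δ).
k^0.53 = 0.26 / (0.004 + 0.061) = 0.26 / 0.065 = 4.0000
k* = 4.0000^(1/0.53) ≈ 13.6761
y* = (k*)^α = 13.6761^0.47 ≈ 3.4190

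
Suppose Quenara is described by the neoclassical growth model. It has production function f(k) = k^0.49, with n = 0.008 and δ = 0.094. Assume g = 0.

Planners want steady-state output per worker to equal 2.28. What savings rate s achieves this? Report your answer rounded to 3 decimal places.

s ≈ 0.241

In steady state, investment equals break-even investment: s·k^α = (n + δ)·k.
Since y* = [s/(n + δ)]^(α/(1−α)), we have s/(n + δ) = (y*)^((1−α)/α) = 2.28^1.0408 = 2.3580.
Therefore s = 2.3580 × (n + δ) = 2.3580 × 0.102 = 0.2405.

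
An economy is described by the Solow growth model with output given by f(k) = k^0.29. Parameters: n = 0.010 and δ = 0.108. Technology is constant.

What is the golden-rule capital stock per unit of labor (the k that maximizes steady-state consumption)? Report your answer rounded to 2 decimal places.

k_gold ≈ 3.55

The golden rule sets f'(k) = n + δ, i.e. α·k^(α−1) = n + δ.
So k^(1−α) = α / (n + δ) = 0.29 / 0.118 = 2.4576.
k_gold = 2.4576^(1/0.71) ≈ 3.5483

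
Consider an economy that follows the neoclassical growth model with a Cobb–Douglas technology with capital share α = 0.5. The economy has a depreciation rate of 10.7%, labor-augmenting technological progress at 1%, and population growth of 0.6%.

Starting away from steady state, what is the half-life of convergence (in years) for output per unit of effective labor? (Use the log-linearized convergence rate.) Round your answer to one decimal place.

half-life ≈ 11.3 years

Near the steady state the convergence rate is λ = (1 − α)(n + g + δ).
λ = (1 − 0.5) × 0.123 = 0.5 × 0.123 = 0.0615
Half-life = ln 2 / λ = 0.6931 / 0.0615 ≈ 11.27 years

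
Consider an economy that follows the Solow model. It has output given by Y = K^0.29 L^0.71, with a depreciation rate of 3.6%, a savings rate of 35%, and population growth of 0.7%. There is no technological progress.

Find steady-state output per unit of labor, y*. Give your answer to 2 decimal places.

y* = 2.35

Steady state requires s·f(k) = (n + δ)·k, i.e. s·k^α = (n + δ)·k.
Rearranging, k^(1−α) = s / (n + δ).
k^0.71 = 0.35 / (0.007 + 0.036) = 0.35 / 0.043 = 8.1395
k* = 8.1395^(1/0.71) ≈ 19.1660
y* = (k*)^α = 19.1660^0.29 ≈ 2.3547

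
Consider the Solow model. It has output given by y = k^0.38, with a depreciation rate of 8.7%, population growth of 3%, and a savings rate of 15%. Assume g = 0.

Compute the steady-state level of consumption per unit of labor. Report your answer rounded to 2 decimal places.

Steady state requires s·f(k) = (n + δ)·k, i.e. s·k^α = (n + δ)·k.
Dividing both sides by k: k^(1−α) = s / (n + δ).
k^0.62 = 0.15 / (0.030 + 0.087) = 0.15 / 0.117 = 1.2821
k* = 1.2821^(1/0.62) ≈ 1.4930
y* = (k*)^α = 1.4930^0.38 ≈ 1.1645
c* = (1 − s)·y* = (1 − 0.15) × 1.1645 ≈ 0.9898

c* = 0.99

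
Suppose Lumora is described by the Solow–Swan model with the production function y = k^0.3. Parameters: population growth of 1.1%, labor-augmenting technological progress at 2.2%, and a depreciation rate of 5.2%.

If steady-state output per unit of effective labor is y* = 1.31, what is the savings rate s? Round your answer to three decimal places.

At the steady state, Δk = 0, so s·k^α = (n + g + δ)·k.
Since y* = [s/(n + g + δ)]^(α/(1−α)), we have s/(n + g + δ) = (y*)^((1−α)/α) = 1.31^2.3333 = 1.8777.
Therefore s = 1.8777 × (n + g + δ) = 1.8777 × 0.085 = 0.1596.

s ≈ 0.160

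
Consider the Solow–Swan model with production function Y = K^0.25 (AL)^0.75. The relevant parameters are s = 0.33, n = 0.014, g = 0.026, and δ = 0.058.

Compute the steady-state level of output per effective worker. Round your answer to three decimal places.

y* = 1.499

In steady state, investment equals break-even investment: s·k^α = (n + g + δ)·k.
Dividing both sides by k: k^(1−α) = s / (n + g + δ).
k^0.75 = 0.33 / (0.014 + 0.026 + 0.058) = 0.33 / 0.098 = 3.3673
k* = 3.3673^(1/0.75) ≈ 5.0471
y* = (k*)^α = 5.0471^0.25 ≈ 1.4989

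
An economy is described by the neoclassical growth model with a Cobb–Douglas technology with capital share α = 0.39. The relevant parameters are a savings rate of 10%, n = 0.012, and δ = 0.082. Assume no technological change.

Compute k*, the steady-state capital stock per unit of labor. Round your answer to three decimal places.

k* ≈ 1.107

At the steady state, Δk = 0, so s·k^α = (n + δ)·k.
Dividing both sides by k: k^(1−α) = s / (n + δ).
k^0.61 = 0.10 / (0.012 + 0.082) = 0.10 / 0.094 = 1.0638
k* = 1.0638^(1/0.61) ≈ 1.1067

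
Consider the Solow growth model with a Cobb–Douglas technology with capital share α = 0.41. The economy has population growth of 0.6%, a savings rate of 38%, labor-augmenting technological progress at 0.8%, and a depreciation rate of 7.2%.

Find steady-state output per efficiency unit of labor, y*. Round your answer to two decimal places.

y* = 2.81

In steady state, investment equals break-even investment: s·k^α = (n + g + δ)·k.
Rearranging, k^(1−α) = s / (n + g + δ).
k^0.59 = 0.38 / (0.006 + 0.008 + 0.072) = 0.38 / 0.086 = 4.4186
k* = 4.4186^(1/0.59) ≈ 12.4080
y* = (k*)^α = 12.4080^0.41 ≈ 2.8081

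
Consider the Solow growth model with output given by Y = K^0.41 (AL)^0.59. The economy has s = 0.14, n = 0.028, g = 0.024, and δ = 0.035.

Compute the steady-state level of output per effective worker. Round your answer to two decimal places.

Steady state requires s·f(k) = (n + g + δ)·k, i.e. s·k^α = (n + g + δ)·k.
Rearranging, k^(1−α) = s / (n + g + δ).
k^0.59 = 0.14 / (0.028 + 0.024 + 0.035) = 0.14 / 0.087 = 1.6092
k* = 1.6092^(1/0.59) ≈ 2.2397
y* = (k*)^α = 2.2397^0.41 ≈ 1.3918

y* = 1.39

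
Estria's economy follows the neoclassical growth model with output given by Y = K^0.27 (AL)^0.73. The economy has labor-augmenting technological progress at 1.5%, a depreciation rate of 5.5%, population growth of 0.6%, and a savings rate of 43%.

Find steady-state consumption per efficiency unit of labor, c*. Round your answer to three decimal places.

At the steady state, Δk = 0, so s·k^α = (n + g + δ)·k.
Dividing both sides by k: k^(1−α) = s / (n + g + δ).
k^0.73 = 0.43 / (0.006 + 0.015 + 0.055) = 0.43 / 0.076 = 5.6579
k* = 5.6579^(1/0.73) ≈ 10.7408
y* = (k*)^α = 10.7408^0.27 ≈ 1.8984
c* = (1 − s)·y* = (1 − 0.43) × 1.8984 ≈ 1.0821

c* ≈ 1.082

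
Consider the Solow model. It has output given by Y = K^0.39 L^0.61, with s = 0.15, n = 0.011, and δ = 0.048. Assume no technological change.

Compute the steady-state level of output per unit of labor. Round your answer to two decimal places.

Steady state requires s·f(k) = (n + δ)·k, i.e. s·k^α = (n + δ)·k.
Dividing both sides by k: k^(1−α) = s / (n + δ).
k^0.61 = 0.15 / (0.011 + 0.048) = 0.15 / 0.059 = 2.5424
k* = 2.5424^(1/0.61) ≈ 4.6167
y* = (k*)^α = 4.6167^0.39 ≈ 1.8159

y* ≈ 1.82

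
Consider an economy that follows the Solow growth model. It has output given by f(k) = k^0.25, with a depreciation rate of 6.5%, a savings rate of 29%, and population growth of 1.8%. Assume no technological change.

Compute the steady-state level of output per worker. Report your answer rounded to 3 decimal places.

y* ≈ 1.517

At the steady state, Δk = 0, so s·k^α = (n + δ)·k.
Rearranging, k^(1−α) = s / (n + δ).
k^0.75 = 0.29 / (0.018 + 0.065) = 0.29 / 0.083 = 3.4940
k* = 3.4940^(1/0.75) ≈ 5.3019
y* = (k*)^α = 5.3019^0.25 ≈ 1.5174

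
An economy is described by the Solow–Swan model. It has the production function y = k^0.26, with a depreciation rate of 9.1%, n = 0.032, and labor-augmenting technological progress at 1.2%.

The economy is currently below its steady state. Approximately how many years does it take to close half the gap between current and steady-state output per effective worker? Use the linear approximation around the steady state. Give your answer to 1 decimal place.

Near the steady state the convergence rate is λ = (1 − α)(n + g + δ).
λ = (1 − 0.26) × 0.135 = 0.74 × 0.135 = 0.0999
Half-life = ln 2 / λ = 0.6931 / 0.0999 ≈ 6.94 years

about 6.9 years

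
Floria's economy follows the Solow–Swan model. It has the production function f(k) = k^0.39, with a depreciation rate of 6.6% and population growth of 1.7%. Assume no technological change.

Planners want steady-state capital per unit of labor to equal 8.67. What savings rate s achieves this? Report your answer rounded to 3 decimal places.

s ≈ 0.310

Steady state requires s·f(k) = (n + δ)·k, i.e. s·k^α = (n + δ)·k.
So s / (n + δ) = (k*)^(1−α) = 8.67^0.61 = 3.7341.
Therefore s = 3.7341 × (n + δ) = 3.7341 × 0.083 = 0.3099.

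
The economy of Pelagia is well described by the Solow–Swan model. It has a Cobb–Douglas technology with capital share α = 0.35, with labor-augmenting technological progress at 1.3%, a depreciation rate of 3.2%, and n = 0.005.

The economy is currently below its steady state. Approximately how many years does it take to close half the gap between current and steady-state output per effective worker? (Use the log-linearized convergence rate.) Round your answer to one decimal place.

Near the steady state the convergence rate is λ = (1 − α)(n + g + δ).
λ = (1 − 0.35) × 0.050 = 0.65 × 0.050 = 0.0325
Half-life = ln 2 / λ = 0.6931 / 0.0325 ≈ 21.33 years

t_½ ≈ 21.3 years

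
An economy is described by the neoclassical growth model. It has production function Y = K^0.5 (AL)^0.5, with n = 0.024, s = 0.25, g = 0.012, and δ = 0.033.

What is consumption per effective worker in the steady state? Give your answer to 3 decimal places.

Steady state requires s·f(k) = (n + g + δ)·k, i.e. s·k^α = (n + g + δ)·k.
Rearranging, k^(1−α) = s / (n + g + δ).
k^0.5 = 0.25 / (0.024 + 0.012 + 0.033) = 0.25 / 0.069 = 3.6232
k* = 3.6232^(1/0.5) ≈ 13.1276
y* = (k*)^α = 13.1276^0.5 ≈ 3.6232
c* = (1 − s)·y* = (1 − 0.25) × 3.6232 ≈ 2.7174

c* = 2.717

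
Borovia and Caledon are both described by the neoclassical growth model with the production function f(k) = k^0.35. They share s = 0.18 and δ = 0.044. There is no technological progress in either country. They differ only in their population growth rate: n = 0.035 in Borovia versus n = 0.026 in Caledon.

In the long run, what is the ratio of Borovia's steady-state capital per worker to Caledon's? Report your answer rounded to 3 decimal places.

Steady-state k* = [s/(n + δ)]^(1/(1−α)), so the ratio is [ (s_B/(n + δ)_B) / (s_C/(n + δ)_C) ]^1.5385.
s_B/(n + δ)_B = 0.18/0.079 = 2.2785; s_C/(n + δ)_C = 0.18/0.070 = 2.5714.
Ratio = (2.2785/2.5714)^1.5385 = 0.8861^1.5385 ≈ 0.8302

ratio ≈ 0.830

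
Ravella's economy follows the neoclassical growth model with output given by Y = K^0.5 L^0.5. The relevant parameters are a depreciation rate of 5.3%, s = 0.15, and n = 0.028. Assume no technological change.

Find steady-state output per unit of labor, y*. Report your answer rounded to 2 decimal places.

y* ≈ 1.85

In steady state, investment equals break-even investment: s·k^α = (n + δ)·k.
Dividing both sides by k: k^(1−α) = s / (n + δ).
k^0.5 = 0.15 / (0.028 + 0.053) = 0.15 / 0.081 = 1.8519
k* = 1.8519^(1/0.5) ≈ 3.4295
y* = (k*)^α = 3.4295^0.5 ≈ 1.8519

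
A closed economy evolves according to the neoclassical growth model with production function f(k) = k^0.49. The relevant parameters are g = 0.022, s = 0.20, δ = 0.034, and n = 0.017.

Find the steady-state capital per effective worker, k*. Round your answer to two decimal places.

At the steady state, Δk = 0, so s·k^α = (n + g + δ)·k.
Dividing both sides by k: k^(1−α) = s / (n + g + δ).
k^0.51 = 0.20 / (0.017 + 0.022 + 0.034) = 0.20 / 0.073 = 2.7397
k* = 2.7397^(1/0.51) ≈ 7.2151

k* = 7.22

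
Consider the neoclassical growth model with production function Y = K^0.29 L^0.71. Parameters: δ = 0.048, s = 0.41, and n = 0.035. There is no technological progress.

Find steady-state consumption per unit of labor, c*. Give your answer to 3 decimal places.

At the steady state, Δk = 0, so s·k^α = (n + δ)·k.
Dividing both sides by k: k^(1−α) = s / (n + δ).
k^0.71 = 0.41 / (0.035 + 0.048) = 0.41 / 0.083 = 4.9398
k* = 4.9398^(1/0.71) ≈ 9.4854
y* = (k*)^α = 9.4854^0.29 ≈ 1.9202
c* = (1 − s)·y* = (1 − 0.41) × 1.9202 ≈ 1.1329

c* ≈ 1.133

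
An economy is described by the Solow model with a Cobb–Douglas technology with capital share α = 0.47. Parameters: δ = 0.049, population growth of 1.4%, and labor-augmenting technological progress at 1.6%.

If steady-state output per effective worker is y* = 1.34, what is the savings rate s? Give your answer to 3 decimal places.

In steady state, investment equals break-even investment: s·k^α = (n + g + δ)·k.
Since y* = [s/(n + g + δ)]^(α/(1−α)), we have s/(n + g + δ) = (y*)^((1−α)/α) = 1.34^1.1277 = 1.3910.
Therefore s = 1.3910 × (n + g + δ) = 1.3910 × 0.079 = 0.1099.

s ≈ 0.110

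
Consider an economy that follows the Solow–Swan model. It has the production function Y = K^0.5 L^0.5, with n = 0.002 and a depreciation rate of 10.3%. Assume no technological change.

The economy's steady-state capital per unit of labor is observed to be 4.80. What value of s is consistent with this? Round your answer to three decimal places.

At the steady state, Δk = 0, so s·k^α = (n + δ)·k.
So s / (n + δ) = (k*)^(1−α) = 4.80^0.5 = 2.1909.
Therefore s = 2.1909 × (n + δ) = 2.1909 × 0.105 = 0.2300.

s ≈ 0.230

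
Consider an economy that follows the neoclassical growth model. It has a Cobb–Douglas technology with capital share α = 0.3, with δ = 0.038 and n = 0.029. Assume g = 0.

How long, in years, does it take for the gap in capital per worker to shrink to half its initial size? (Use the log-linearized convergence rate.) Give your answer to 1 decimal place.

t_½ ≈ 14.8 years

Near the steady state the convergence rate is λ = (1 − α)(n + δ).
λ = (1 − 0.3) × 0.067 = 0.7 × 0.067 = 0.0469
Half-life = ln 2 / λ = 0.6931 / 0.0469 ≈ 14.78 years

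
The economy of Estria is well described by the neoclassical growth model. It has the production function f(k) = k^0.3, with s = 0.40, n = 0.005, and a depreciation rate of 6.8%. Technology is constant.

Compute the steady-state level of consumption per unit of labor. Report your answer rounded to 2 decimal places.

At the steady state, Δk = 0, so s·k^α = (n + δ)·k.
Dividing both sides by k: k^(1−α) = s / (n + δ).
k^0.7 = 0.40 / (0.005 + 0.068) = 0.40 / 0.073 = 5.4795
k* = 5.4795^(1/0.7) ≈ 11.3591
y* = (k*)^α = 11.3591^0.3 ≈ 2.0730
c* = (1 − s)·y* = (1 − 0.40) × 2.0730 ≈ 1.2438

c* = 1.24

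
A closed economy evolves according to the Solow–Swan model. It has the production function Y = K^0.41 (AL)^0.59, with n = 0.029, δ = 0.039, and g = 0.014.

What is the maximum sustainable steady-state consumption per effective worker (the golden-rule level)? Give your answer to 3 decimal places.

c_gold ≈ 1.805

At the golden rule, f'(k) = n + g + δ, so α·k^(α−1) = n + g + δ and k_gold = (α/(n + g + δ))^(1/(1−α)).
k_gold = (0.41/0.082)^(1/0.59) = 5.0000^1.6949 ≈ 15.2997
c_gold = f(k_gold) − (n + g + δ)·k_gold = 3.0600 − 0.082×15.2997 ≈ 1.8054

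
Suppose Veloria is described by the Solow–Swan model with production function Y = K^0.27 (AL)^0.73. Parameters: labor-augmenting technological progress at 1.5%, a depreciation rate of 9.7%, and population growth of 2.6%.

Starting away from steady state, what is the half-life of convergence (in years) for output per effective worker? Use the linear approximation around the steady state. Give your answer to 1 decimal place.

Near the steady state the convergence rate is λ = (1 − α)(n + g + δ).
λ = (1 − 0.27) × 0.138 = 0.73 × 0.138 = 0.10074
Half-life = ln 2 / λ = 0.6931 / 0.10074 ≈ 6.88 years

about 6.9 years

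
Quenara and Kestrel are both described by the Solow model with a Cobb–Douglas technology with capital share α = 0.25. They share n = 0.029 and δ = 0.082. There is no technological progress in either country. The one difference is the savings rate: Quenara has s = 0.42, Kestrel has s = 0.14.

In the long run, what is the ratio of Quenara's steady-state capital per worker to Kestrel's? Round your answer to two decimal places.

Steady-state k* = [s/(n + δ)]^(1/(1−α)), so the ratio is [ (s_Q/(n + δ)_Q) / (s_K/(n + δ)_K) ]^1.3333.
s_Q/(n + δ)_Q = 0.42/0.111 = 3.7838; s_K/(n + δ)_K = 0.14/0.111 = 1.2613.
Ratio = (3.7838/1.2613)^1.3333 = 2.9999^1.3333 ≈ 4.3264

k*_Q / k*_K ≈ 4.33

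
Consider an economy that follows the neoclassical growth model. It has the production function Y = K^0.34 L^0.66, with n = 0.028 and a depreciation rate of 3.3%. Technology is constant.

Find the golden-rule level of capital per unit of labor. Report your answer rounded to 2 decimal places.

k_gold ≈ 13.51

The golden rule sets f'(k) = n + δ, i.e. α·k^(α−1) = n + δ.
So k^(1−α) = α / (n + δ) = 0.34 / 0.061 = 5.5738.
k_gold = 5.5738^(1/0.66) ≈ 13.5062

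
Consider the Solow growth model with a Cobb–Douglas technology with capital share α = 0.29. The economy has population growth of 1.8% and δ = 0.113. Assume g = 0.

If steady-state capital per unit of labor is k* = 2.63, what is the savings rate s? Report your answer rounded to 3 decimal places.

Steady state requires s·f(k) = (n + δ)·k, i.e. s·k^α = (n + δ)·k.
So s / (n + δ) = (k*)^(1−α) = 2.63^0.71 = 1.9869.
Therefore s = 1.9869 × (n + δ) = 1.9869 × 0.131 = 0.2603.

s ≈ 0.260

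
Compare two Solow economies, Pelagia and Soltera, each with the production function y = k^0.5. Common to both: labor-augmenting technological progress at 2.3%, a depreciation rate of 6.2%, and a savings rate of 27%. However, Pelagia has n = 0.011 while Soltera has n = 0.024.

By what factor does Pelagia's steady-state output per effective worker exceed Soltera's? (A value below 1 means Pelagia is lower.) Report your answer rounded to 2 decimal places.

Steady-state y* = [s/(n + g + δ)]^(α/(1−α)), so the ratio is [ (s_P/(n + g + δ)_P) / (s_S/(n + g + δ)_S) ]^1.
s_P/(n + g + δ)_P = 0.27/0.096 = 2.8125; s_S/(n + g + δ)_S = 0.27/0.109 = 2.4771.
Ratio = (2.8125/2.4771)^1 = 1.1354^1 ≈ 1.1354

y*_P / y*_S ≈ 1.14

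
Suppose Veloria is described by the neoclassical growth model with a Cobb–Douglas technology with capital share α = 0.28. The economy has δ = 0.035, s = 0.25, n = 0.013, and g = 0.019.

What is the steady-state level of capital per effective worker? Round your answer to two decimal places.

k* ≈ 6.23

At the steady state, Δk = 0, so s·k^α = (n + g + δ)·k.
Rearranging, k^(1−α) = s / (n + g + δ).
k^0.72 = 0.25 / (0.013 + 0.019 + 0.035) = 0.25 / 0.067 = 3.7313
k* = 3.7313^(1/0.72) ≈ 6.2266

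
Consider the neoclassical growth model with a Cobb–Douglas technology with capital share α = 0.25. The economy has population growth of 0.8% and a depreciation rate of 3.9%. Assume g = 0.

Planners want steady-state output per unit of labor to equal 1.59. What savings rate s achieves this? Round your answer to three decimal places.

s ≈ 0.189

At the steady state, Δk = 0, so s·k^α = (n + δ)·k.
Since y* = [s/(n + δ)]^(α/(1−α)), we have s/(n + δ) = (y*)^((1−α)/α) = 1.59^3 = 4.0197.
Therefore s = 4.0197 × (n + δ) = 4.0197 × 0.047 = 0.1889.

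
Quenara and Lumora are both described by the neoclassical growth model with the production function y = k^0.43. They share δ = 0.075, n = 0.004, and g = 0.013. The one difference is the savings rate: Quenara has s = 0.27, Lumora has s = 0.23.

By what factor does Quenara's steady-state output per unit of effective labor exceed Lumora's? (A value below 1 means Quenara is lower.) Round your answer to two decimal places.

Steady-state y* = [s/(n + g + δ)]^(α/(1−α)), so the ratio is [ (s_Q/(n + g + δ)_Q) / (s_L/(n + g + δ)_L) ]^0.7544.
s_Q/(n + g + δ)_Q = 0.27/0.092 = 2.9348; s_L/(n + g + δ)_L = 0.23/0.092 = 2.5000.
Ratio = (2.9348/2.5000)^0.7544 = 1.1739^0.7544 ≈ 1.1286

ratio ≈ 1.13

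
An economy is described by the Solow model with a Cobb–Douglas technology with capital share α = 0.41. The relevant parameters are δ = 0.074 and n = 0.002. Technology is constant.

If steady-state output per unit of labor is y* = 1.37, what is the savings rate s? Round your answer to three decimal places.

Steady state requires s·f(k) = (n + δ)·k, i.e. s·k^α = (n + δ)·k.
Since y* = [s/(n + δ)]^(α/(1−α)), we have s/(n + δ) = (y*)^((1−α)/α) = 1.37^1.439 = 1.5730.
Therefore s = 1.5730 × (n + δ) = 1.5730 × 0.076 = 0.1195.

s ≈ 0.120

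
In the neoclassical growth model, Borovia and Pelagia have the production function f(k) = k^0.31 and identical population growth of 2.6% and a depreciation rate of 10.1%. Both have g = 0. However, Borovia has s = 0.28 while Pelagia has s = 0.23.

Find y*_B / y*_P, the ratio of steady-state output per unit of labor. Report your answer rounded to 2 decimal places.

ratio ≈ 1.09

Steady-state y* = [s/(n + δ)]^(α/(1−α)), so the ratio is [ (s_B/(n + δ)_B) / (s_P/(n + δ)_P) ]^0.4493.
s_B/(n + δ)_B = 0.28/0.127 = 2.2047; s_P/(n + δ)_P = 0.23/0.127 = 1.8110.
Ratio = (2.2047/1.8110)^0.4493 = 1.2174^0.4493 ≈ 1.0924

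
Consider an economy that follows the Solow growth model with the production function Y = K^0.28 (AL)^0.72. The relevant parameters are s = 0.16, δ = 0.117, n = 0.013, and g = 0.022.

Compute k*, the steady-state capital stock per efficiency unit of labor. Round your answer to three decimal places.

k* = 1.074

In steady state, investment equals break-even investment: s·k^α = (n + g + δ)·k.
Dividing both sides by k: k^(1−α) = s / (n + g + δ).
k^0.72 = 0.16 / (0.013 + 0.022 + 0.117) = 0.16 / 0.152 = 1.0526
k* = 1.0526^(1/0.72) ≈ 1.0738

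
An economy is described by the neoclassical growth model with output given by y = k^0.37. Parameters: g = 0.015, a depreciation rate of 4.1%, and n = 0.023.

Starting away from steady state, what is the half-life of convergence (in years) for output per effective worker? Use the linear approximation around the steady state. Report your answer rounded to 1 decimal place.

half-life ≈ 13.9 years

Near the steady state the convergence rate is λ = (1 − α)(n + g + δ).
λ = (1 − 0.37) × 0.079 = 0.63 × 0.079 = 0.04977
Half-life = ln 2 / λ = 0.6931 / 0.04977 ≈ 13.93 years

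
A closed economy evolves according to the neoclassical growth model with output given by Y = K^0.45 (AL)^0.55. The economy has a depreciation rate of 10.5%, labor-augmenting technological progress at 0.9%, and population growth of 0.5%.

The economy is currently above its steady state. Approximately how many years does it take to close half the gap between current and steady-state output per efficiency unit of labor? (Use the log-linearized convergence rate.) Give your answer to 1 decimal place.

Near the steady state the convergence rate is λ = (1 − α)(n + g + δ).
λ = (1 − 0.45) × 0.119 = 0.55 × 0.119 = 0.06545
Half-life = ln 2 / λ = 0.6931 / 0.06545 ≈ 10.59 years

about 10.6 years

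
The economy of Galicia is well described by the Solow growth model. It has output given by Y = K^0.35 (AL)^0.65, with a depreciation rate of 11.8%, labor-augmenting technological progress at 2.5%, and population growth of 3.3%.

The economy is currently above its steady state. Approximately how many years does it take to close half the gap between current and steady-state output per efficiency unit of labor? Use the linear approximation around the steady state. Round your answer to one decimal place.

about 6.1 years

Near the steady state the convergence rate is λ = (1 − α)(n + g + δ).
λ = (1 − 0.35) × 0.176 = 0.65 × 0.176 = 0.1144
Half-life = ln 2 / λ = 0.6931 / 0.1144 ≈ 6.06 years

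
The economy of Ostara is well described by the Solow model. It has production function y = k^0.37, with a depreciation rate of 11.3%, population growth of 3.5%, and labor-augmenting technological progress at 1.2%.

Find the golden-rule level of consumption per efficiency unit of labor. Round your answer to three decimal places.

At the golden rule, f'(k) = n + g + δ, so α·k^(α−1) = n + g + δ and k_gold = (α/(n + g + δ))^(1/(1−α)).
k_gold = (0.37/0.160)^(1/0.63) = 2.3125^1.5873 ≈ 3.7836
c_gold = f(k_gold) − (n + g + δ)·k_gold = 1.6362 − 0.160×3.7836 ≈ 1.0308

c_gold ≈ 1.031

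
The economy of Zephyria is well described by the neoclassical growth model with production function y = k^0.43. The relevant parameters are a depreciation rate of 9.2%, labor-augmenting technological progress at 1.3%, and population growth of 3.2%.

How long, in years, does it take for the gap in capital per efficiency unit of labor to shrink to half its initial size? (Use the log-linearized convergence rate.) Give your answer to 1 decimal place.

Near the steady state the convergence rate is λ = (1 − α)(n + g + δ).
λ = (1 − 0.43) × 0.137 = 0.57 × 0.137 = 0.07809
Half-life = ln 2 / λ = 0.6931 / 0.07809 ≈ 8.88 years

t_½ ≈ 8.9 years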